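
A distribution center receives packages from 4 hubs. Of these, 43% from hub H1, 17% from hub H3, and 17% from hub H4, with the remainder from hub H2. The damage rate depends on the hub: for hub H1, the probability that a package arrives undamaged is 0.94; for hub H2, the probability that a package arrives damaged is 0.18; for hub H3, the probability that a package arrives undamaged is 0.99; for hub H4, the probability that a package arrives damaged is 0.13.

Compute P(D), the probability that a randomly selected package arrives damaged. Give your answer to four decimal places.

P(H2) = 1 − (0.43 + 0.17 + 0.17) = 0.23.
P(D|H1) = 1 − 0.94 = 0.06.
P(D|H3) = 1 − 0.99 = 0.01.
P(D) = P(D|H1)·P(H1) + P(D|H2)·P(H2) + P(D|H3)·P(H3) + P(D|H4)·P(H4)
      = 0.06·0.43 + 0.18·0.23 + 0.01·0.17 + 0.13·0.17
      = 0.0258 + 0.0414 + 0.0017 + 0.0221 = 0.091

P(D) ≈ 0.0910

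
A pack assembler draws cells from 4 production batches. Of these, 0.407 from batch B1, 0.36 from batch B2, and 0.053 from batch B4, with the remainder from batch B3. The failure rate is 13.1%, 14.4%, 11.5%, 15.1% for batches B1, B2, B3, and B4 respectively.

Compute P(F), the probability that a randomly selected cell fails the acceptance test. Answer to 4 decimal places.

P(B3) = 1 − (0.407 + 0.36 + 0.053) = 0.18.
By the law of total probability,
P(F) = P(F|B1)·P(B1) + P(F|B2)·P(B2) + P(F|B3)·P(B3) + P(F|B4)·P(B4)
      = 0.131·0.407 + 0.144·0.36 + 0.115·0.18 + 0.151·0.053
      = 0.053317 + 0.05184 + 0.0207 + 0.008003 = 0.13386

0.1339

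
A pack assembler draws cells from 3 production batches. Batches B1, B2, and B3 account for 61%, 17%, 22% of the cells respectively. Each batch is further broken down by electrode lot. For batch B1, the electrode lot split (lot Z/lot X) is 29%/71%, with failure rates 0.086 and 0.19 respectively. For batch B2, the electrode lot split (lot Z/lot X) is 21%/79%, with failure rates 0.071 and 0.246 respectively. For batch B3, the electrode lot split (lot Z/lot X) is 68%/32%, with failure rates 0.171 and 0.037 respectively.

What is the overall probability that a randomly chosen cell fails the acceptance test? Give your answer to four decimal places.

P(F|B1) = 0.29·0.086 + 0.71·0.19 = 0.02494 + 0.1349 = 0.15984
P(F|B2) = 0.21·0.071 + 0.79·0.246 = 0.01491 + 0.19434 = 0.20925
P(F|B3) = 0.68·0.171 + 0.32·0.037 = 0.11628 + 0.01184 = 0.12812
By total probability over the outer partition,
P(F) = 0.61·0.15984 + 0.17·0.20925 + 0.22·0.12812
      = 0.0975024 + 0.0355725 + 0.0281864 = 0.1612613

P(F) ≈ 0.1613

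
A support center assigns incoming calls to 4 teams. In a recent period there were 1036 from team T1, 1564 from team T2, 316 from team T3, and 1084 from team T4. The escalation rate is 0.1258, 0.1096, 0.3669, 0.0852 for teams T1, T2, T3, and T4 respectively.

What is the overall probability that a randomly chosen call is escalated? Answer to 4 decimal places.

Total: 1036 + 1564 + 316 + 1084 = 4000.
P(T1) = 1036/4000 = 0.259. P(T2) = 1564/4000 = 0.391. P(T3) = 316/4000 = 0.079. P(T4) = 1084/4000 = 0.271.
Using total probability over the partition,
P(E) = P(E|T1)·P(T1) + P(E|T2)·P(T2) + P(E|T3)·P(T3) + P(E|T4)·P(T4)
      = 0.1258·0.259 + 0.1096·0.391 + 0.3669·0.079 + 0.0852·0.271
      = 0.0325822 + 0.0428536 + 0.0289851 + 0.0230892 = 0.1275101

P(E) ≈ 0.1275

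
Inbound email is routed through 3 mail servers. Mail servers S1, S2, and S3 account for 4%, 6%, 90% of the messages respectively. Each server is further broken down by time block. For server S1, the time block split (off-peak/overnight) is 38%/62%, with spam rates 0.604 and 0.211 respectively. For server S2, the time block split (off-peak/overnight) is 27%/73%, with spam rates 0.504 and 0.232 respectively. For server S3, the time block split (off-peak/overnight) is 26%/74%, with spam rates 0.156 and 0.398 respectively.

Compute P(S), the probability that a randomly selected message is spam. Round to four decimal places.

P(S|S1) = 0.38·0.604 + 0.62·0.211 = 0.22952 + 0.13082 = 0.36034
P(S|S2) = 0.27·0.504 + 0.73·0.232 = 0.13608 + 0.16936 = 0.30544
P(S|S3) = 0.26·0.156 + 0.74·0.398 = 0.04056 + 0.29452 = 0.33508
By total probability over the outer partition,
P(S) = 0.04·0.36034 + 0.06·0.30544 + 0.9·0.33508
      = 0.0144136 + 0.0183264 + 0.301572 = 0.334312

P(S) ≈ 0.3343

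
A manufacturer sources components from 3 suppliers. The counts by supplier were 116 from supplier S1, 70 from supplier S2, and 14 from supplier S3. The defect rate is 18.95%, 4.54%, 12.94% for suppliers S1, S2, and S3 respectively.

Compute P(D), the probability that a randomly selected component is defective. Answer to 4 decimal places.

0.1349

Total: 116 + 70 + 14 = 200.
P(S1) = 116/200 = 0.58. P(S2) = 70/200 = 0.35. P(S3) = 14/200 = 0.07.
Summing over the partition,
P(D) = P(D|S1)·P(S1) + P(D|S2)·P(S2) + P(D|S3)·P(S3)
      = 0.1895·0.58 + 0.0454·0.35 + 0.1294·0.07
      = 0.10991 + 0.01589 + 0.009058 = 0.134858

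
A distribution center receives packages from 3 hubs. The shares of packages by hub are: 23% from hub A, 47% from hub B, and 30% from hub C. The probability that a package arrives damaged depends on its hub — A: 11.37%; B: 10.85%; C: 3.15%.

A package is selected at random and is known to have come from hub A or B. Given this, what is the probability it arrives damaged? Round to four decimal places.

Let S = {A, B}.
P(S) = 0.23 + 0.47 = 0.7.
P(D ∩ S) = 0.1137·0.23 + 0.1085·0.47 = 0.026151 + 0.050995 = 0.077146.
P(D | S) = 0.077146 / 0.7 = 0.110209…

P(D|S) ≈ 0.1102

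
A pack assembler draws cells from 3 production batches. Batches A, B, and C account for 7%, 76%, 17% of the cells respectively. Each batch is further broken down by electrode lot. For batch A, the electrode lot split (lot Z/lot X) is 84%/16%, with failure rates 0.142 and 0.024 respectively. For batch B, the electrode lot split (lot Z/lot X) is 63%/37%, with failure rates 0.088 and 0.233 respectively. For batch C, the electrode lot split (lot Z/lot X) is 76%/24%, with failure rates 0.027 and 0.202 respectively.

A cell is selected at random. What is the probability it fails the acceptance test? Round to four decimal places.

0.1280

P(F|A) = 0.84·0.142 + 0.16·0.024 = 0.11928 + 0.00384 = 0.12312
P(F|B) = 0.63·0.088 + 0.37·0.233 = 0.05544 + 0.08621 = 0.14165
P(F|C) = 0.76·0.027 + 0.24·0.202 = 0.02052 + 0.04848 = 0.069
By total probability over the outer partition,
P(F) = 0.07·0.12312 + 0.76·0.14165 + 0.17·0.069
      = 0.0086184 + 0.107654 + 0.01173 = 0.1280024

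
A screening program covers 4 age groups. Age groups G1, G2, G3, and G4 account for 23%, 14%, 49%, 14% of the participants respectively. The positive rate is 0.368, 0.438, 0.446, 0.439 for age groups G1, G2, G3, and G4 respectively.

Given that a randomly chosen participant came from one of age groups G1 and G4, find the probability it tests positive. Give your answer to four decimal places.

P(T|S) ≈ 0.3949

Let S = {G1, G4}.
P(S) = 0.23 + 0.14 = 0.37.
P(T ∩ S) = 0.368·0.23 + 0.439·0.14 = 0.08464 + 0.06146 = 0.1461.
P(T | S) = 0.1461 / 0.37 = 0.394865…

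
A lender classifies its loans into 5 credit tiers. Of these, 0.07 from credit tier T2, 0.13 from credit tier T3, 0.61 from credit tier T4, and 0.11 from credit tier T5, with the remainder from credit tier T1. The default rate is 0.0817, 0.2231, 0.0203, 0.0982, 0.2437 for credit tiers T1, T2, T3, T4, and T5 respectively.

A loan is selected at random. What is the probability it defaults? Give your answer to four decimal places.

0.1115

P(T1) = 1 − (0.07 + 0.13 + 0.61 + 0.11) = 0.08.
P(D) = P(D|T1)·P(T1) + P(D|T2)·P(T2) + P(D|T3)·P(T3) + P(D|T4)·P(T4) + P(D|T5)·P(T5)
      = 0.0817·0.08 + 0.2231·0.07 + 0.0203·0.13 + 0.0982·0.61 + 0.2437·0.11
      = 0.006536 + 0.015617 + 0.002639 + 0.059902 + 0.026807 = 0.111501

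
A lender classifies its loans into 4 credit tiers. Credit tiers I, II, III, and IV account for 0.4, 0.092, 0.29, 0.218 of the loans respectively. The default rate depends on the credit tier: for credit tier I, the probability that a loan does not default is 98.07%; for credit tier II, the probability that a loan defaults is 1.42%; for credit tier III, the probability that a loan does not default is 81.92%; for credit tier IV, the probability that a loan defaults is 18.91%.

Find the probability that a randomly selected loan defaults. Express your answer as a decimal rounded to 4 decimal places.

P(D|I) = 1 − 0.9807 = 0.0193.
P(D|III) = 1 − 0.8192 = 0.1808.
By the law of total probability,
P(D) = P(D|I)·P(I) + P(D|II)·P(II) + P(D|III)·P(III) + P(D|IV)·P(IV)
      = 0.0193·0.4 + 0.0142·0.092 + 0.1808·0.29 + 0.1891·0.218
      = 0.00772 + 0.0013064 + 0.052432 + 0.0412238 = 0.1026822

P(D) ≈ 0.1027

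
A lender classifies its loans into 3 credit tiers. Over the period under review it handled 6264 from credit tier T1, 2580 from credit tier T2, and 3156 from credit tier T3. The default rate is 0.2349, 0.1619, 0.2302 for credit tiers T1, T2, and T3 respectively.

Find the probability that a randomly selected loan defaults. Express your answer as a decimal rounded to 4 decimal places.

P(D) ≈ 0.2180

Total: 6264 + 2580 + 3156 = 12000.
P(T1) = 6264/12000 = 0.522. P(T2) = 2580/12000 = 0.215. P(T3) = 3156/12000 = 0.263.
P(D) = P(D|T1)·P(T1) + P(D|T2)·P(T2) + P(D|T3)·P(T3)
      = 0.2349·0.522 + 0.1619·0.215 + 0.2302·0.263
      = 0.1226178 + 0.0348085 + 0.0605426 = 0.2179689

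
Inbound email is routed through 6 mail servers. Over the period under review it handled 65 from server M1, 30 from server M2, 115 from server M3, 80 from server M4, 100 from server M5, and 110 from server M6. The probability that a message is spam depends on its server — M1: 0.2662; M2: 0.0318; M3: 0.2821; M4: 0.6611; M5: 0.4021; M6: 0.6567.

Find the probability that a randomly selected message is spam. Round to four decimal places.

0.4321

Total: 65 + 30 + 115 + 80 + 100 + 110 = 500.
P(M1) = 65/500 = 0.13. P(M2) = 30/500 = 0.06. P(M3) = 115/500 = 0.23. P(M4) = 80/500 = 0.16. P(M5) = 100/500 = 0.2. P(M6) = 110/500 = 0.22.
P(S) = P(S|M1)·P(M1) + P(S|M2)·P(M2) + P(S|M3)·P(M3) + P(S|M4)·P(M4) + P(S|M5)·P(M5) + P(S|M6)·P(M6)
      = 0.2662·0.13 + 0.0318·0.06 + 0.2821·0.23 + 0.6611·0.16 + 0.4021·0.2 + 0.6567·0.22
      = 0.034606 + 0.001908 + 0.064883 + 0.105776 + 0.08042 + 0.144474 = 0.432067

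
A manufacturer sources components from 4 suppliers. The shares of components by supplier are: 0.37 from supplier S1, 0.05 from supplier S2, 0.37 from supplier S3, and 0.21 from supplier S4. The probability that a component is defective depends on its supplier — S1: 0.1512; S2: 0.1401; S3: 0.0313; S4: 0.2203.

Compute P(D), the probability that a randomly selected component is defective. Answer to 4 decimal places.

P(D) ≈ 0.1208

P(D) = P(D|S1)·P(S1) + P(D|S2)·P(S2) + P(D|S3)·P(S3) + P(D|S4)·P(S4)
      = 0.1512·0.37 + 0.1401·0.05 + 0.0313·0.37 + 0.2203·0.21
      = 0.055944 + 0.007005 + 0.011581 + 0.046263 = 0.120793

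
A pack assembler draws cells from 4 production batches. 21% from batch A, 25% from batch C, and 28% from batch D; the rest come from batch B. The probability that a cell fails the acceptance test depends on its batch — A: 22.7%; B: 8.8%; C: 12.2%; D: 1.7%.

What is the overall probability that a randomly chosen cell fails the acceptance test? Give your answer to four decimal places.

P(B) = 1 − (0.21 + 0.25 + 0.28) = 0.26.
P(F) = P(F|A)·P(A) + P(F|B)·P(B) + P(F|C)·P(C) + P(F|D)·P(D)
      = 0.227·0.21 + 0.088·0.26 + 0.122·0.25 + 0.017·0.28
      = 0.04767 + 0.02288 + 0.0305 + 0.00476 = 0.10581

0.1058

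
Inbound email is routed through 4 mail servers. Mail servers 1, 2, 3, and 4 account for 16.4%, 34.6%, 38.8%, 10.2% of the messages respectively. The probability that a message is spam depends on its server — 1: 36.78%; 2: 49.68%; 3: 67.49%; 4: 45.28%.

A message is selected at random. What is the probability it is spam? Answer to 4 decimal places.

P(S) = P(S|1)·P(1) + P(S|2)·P(2) + P(S|3)·P(3) + P(S|4)·P(4)
      = 0.3678·0.164 + 0.4968·0.346 + 0.6749·0.388 + 0.4528·0.102
      = 0.0603192 + 0.1718928 + 0.2618612 + 0.0461856 = 0.5402588

P(S) ≈ 0.5403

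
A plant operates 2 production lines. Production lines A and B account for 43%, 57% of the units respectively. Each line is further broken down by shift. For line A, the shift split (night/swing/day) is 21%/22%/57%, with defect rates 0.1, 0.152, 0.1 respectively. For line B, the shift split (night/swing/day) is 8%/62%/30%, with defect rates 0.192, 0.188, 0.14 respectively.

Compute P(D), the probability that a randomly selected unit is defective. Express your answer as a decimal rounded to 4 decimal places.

P(D) ≈ 0.1471

P(D|A) = 0.21·0.1 + 0.22·0.152 + 0.57·0.1 = 0.021 + 0.03344 + 0.057 = 0.11144
P(D|B) = 0.08·0.192 + 0.62·0.188 + 0.3·0.14 = 0.01536 + 0.11656 + 0.042 = 0.17392
Then overall,
P(D) = 0.43·0.11144 + 0.57·0.17392
      = 0.0479192 + 0.0991344 = 0.1470536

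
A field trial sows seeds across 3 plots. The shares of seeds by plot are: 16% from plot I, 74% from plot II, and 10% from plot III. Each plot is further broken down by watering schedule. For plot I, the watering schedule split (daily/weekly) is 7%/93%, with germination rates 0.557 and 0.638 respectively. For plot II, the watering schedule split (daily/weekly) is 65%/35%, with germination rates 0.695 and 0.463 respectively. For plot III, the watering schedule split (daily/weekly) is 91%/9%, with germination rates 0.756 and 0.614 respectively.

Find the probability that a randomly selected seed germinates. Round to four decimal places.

P(G|I) = 0.07·0.557 + 0.93·0.638 = 0.03899 + 0.59334 = 0.63233
P(G|II) = 0.65·0.695 + 0.35·0.463 = 0.45175 + 0.16205 = 0.6138
P(G|III) = 0.91·0.756 + 0.09·0.614 = 0.68796 + 0.05526 = 0.74322
By total probability over the outer partition,
P(G) = 0.16·0.63233 + 0.74·0.6138 + 0.1·0.74322
      = 0.1011728 + 0.454212 + 0.074322 = 0.6297068

0.6297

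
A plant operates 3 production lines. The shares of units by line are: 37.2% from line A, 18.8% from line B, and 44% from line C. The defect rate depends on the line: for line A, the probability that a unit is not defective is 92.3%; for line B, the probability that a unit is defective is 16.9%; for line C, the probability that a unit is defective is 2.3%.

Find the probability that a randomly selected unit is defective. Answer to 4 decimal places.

0.0705

P(D|A) = 1 − 0.923 = 0.077.
P(D) = P(D|A)·P(A) + P(D|B)·P(B) + P(D|C)·P(C)
      = 0.077·0.372 + 0.169·0.188 + 0.023·0.44
      = 0.028644 + 0.031772 + 0.01012 = 0.070536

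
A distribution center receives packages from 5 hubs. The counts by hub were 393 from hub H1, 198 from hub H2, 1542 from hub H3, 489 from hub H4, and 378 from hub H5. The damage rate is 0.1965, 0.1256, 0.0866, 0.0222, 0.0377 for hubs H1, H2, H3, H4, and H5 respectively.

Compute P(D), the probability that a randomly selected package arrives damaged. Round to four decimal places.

Total: 393 + 198 + 1542 + 489 + 378 = 3000.
P(H1) = 393/3000 = 0.131. P(H2) = 198/3000 = 0.066. P(H3) = 1542/3000 = 0.514. P(H4) = 489/3000 = 0.163. P(H5) = 378/3000 = 0.126.
By the law of total probability,
P(D) = P(D|H1)·P(H1) + P(D|H2)·P(H2) + P(D|H3)·P(H3) + P(D|H4)·P(H4) + P(D|H5)·P(H5)
      = 0.1965·0.131 + 0.1256·0.066 + 0.0866·0.514 + 0.0222·0.163 + 0.0377·0.126
      = 0.0257415 + 0.0082896 + 0.0445124 + 0.0036186 + 0.0047502 = 0.0869123

P(D) ≈ 0.0869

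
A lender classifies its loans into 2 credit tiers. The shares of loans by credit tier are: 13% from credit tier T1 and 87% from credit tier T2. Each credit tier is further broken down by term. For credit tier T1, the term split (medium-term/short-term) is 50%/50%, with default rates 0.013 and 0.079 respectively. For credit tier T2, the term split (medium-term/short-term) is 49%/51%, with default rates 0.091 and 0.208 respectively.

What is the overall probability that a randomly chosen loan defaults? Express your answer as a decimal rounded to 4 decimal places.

P(D) ≈ 0.1371

P(D|T1) = 0.5·0.013 + 0.5·0.079 = 0.0065 + 0.0395 = 0.046
P(D|T2) = 0.49·0.091 + 0.51·0.208 = 0.04459 + 0.10608 = 0.15067
Then overall,
P(D) = 0.13·0.046 + 0.87·0.15067
      = 0.00598 + 0.1310829 = 0.1370629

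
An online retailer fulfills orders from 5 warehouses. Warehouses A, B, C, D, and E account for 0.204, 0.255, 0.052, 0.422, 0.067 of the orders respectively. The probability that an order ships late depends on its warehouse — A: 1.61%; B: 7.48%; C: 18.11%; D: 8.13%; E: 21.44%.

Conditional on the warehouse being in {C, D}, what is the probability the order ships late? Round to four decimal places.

Let S = {C, D}.
P(S) = 0.052 + 0.422 = 0.474.
P(L ∩ S) = 0.1811·0.052 + 0.0813·0.422 = 0.0094172 + 0.0343086 = 0.0437258.
P(L | S) = 0.0437258 / 0.474 = 0.092249…

0.0922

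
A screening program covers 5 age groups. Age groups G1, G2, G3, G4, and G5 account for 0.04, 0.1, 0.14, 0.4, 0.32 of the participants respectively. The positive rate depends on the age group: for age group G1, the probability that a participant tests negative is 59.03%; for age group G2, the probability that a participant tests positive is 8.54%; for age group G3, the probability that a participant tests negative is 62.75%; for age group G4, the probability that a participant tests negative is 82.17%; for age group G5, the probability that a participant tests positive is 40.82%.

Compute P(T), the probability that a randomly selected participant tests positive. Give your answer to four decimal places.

0.2790

P(T|G1) = 1 − 0.5903 = 0.4097.
P(T|G3) = 1 − 0.6275 = 0.3725.
P(T|G4) = 1 − 0.8217 = 0.1783.
P(T) = P(T|G1)·P(G1) + P(T|G2)·P(G2) + P(T|G3)·P(G3) + P(T|G4)·P(G4) + P(T|G5)·P(G5)
      = 0.4097·0.04 + 0.0854·0.1 + 0.3725·0.14 + 0.1783·0.4 + 0.4082·0.32
      = 0.016388 + 0.00854 + 0.05215 + 0.07132 + 0.130624 = 0.279022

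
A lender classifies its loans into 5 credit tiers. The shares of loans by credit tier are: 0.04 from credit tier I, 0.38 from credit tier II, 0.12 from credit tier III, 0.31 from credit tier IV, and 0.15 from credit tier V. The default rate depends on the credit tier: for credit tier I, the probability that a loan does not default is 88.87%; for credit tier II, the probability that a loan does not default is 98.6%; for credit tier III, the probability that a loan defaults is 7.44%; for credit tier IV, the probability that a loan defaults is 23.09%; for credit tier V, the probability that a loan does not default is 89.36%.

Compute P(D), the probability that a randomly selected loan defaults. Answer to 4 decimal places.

0.1062

P(D|I) = 1 − 0.8887 = 0.1113.
P(D|II) = 1 − 0.986 = 0.014.
P(D|V) = 1 − 0.8936 = 0.1064.
Summing over the partition,
P(D) = P(D|I)·P(I) + P(D|II)·P(II) + P(D|III)·P(III) + P(D|IV)·P(IV) + P(D|V)·P(V)
      = 0.1113·0.04 + 0.014·0.38 + 0.0744·0.12 + 0.2309·0.31 + 0.1064·0.15
      = 0.004452 + 0.00532 + 0.008928 + 0.071579 + 0.01596 = 0.106239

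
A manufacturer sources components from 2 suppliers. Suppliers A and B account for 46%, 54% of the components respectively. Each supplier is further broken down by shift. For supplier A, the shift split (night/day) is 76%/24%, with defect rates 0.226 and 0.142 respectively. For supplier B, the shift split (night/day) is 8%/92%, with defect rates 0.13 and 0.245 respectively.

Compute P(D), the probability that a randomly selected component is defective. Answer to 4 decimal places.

P(D) ≈ 0.2220

P(D|A) = 0.76·0.226 + 0.24·0.142 = 0.17176 + 0.03408 = 0.20584
P(D|B) = 0.08·0.13 + 0.92·0.245 = 0.0104 + 0.2254 = 0.2358
Then overall,
P(D) = 0.46·0.20584 + 0.54·0.2358
      = 0.0946864 + 0.127332 = 0.2220184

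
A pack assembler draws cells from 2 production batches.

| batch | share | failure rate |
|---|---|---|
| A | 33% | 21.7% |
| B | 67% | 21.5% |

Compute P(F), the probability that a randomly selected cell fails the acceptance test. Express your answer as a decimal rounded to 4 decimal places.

Summing over the partition,
P(F) = P(F|A)·P(A) + P(F|B)·P(B)
      = 0.217·0.33 + 0.215·0.67
      = 0.07161 + 0.14405 = 0.21566

P(F) ≈ 0.2157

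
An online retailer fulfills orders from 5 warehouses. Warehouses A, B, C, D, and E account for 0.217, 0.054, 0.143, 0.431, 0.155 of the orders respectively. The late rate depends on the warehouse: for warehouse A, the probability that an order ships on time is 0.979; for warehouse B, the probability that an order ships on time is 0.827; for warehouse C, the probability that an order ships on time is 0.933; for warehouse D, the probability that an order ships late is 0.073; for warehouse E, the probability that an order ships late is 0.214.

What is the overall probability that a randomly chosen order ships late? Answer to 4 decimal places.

P(L|A) = 1 − 0.979 = 0.021.
P(L|B) = 1 − 0.827 = 0.173.
P(L|C) = 1 − 0.933 = 0.067.
Using total probability over the partition,
P(L) = P(L|A)·P(A) + P(L|B)·P(B) + P(L|C)·P(C) + P(L|D)·P(D) + P(L|E)·P(E)
      = 0.021·0.217 + 0.173·0.054 + 0.067·0.143 + 0.073·0.431 + 0.214·0.155
      = 0.004557 + 0.009342 + 0.009581 + 0.031463 + 0.03317 = 0.088113

P(L) ≈ 0.0881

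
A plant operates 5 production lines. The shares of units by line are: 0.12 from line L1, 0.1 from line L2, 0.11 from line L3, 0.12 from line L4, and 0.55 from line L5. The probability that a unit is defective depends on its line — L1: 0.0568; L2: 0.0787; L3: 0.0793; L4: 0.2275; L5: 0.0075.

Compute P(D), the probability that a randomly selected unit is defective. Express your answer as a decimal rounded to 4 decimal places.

By the law of total probability,
P(D) = P(D|L1)·P(L1) + P(D|L2)·P(L2) + P(D|L3)·P(L3) + P(D|L4)·P(L4) + P(D|L5)·P(L5)
      = 0.0568·0.12 + 0.0787·0.1 + 0.0793·0.11 + 0.2275·0.12 + 0.0075·0.55
      = 0.006816 + 0.00787 + 0.008723 + 0.0273 + 0.004125 = 0.054834

0.0548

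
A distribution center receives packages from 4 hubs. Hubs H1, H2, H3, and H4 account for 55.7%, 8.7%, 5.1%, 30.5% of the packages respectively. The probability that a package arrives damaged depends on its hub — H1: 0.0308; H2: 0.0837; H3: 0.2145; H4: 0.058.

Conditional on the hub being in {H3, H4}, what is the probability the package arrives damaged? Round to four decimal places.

Let S = {H3, H4}.
P(S) = 0.051 + 0.305 = 0.356.
P(D ∩ S) = 0.2145·0.051 + 0.058·0.305 = 0.0109395 + 0.01769 = 0.0286295.
P(D | S) = 0.0286295 / 0.356 = 0.080420…

0.0804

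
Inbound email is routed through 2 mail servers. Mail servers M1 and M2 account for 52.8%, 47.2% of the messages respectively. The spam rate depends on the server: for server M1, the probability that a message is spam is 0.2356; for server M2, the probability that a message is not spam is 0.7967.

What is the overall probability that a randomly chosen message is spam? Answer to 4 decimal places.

P(S|M2) = 1 − 0.7967 = 0.2033.
Summing over the partition,
P(S) = P(S|M1)·P(M1) + P(S|M2)·P(M2)
      = 0.2356·0.528 + 0.2033·0.472
      = 0.1243968 + 0.0959576 = 0.2203544

0.2204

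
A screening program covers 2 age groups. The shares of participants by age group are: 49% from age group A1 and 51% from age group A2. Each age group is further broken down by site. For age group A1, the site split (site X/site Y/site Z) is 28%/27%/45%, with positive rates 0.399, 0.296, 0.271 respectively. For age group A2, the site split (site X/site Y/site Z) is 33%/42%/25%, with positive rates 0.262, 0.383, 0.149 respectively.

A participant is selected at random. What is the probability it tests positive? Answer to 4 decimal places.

P(T|A1) = 0.28·0.399 + 0.27·0.296 + 0.45·0.271 = 0.11172 + 0.07992 + 0.12195 = 0.31359
P(T|A2) = 0.33·0.262 + 0.42·0.383 + 0.25·0.149 = 0.08646 + 0.16086 + 0.03725 = 0.28457
By total probability over the outer partition,
P(T) = 0.49·0.31359 + 0.51·0.28457
      = 0.1536591 + 0.1451307 = 0.2987898

P(T) ≈ 0.2988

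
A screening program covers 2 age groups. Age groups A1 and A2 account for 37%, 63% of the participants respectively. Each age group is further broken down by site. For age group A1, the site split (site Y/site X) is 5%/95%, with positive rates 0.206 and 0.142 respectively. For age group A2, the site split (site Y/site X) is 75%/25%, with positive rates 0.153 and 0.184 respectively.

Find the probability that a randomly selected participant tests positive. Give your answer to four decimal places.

P(T|A1) = 0.05·0.206 + 0.95·0.142 = 0.0103 + 0.1349 = 0.1452
P(T|A2) = 0.75·0.153 + 0.25·0.184 = 0.11475 + 0.046 = 0.16075
Then overall,
P(T) = 0.37·0.1452 + 0.63·0.16075
      = 0.053724 + 0.1012725 = 0.1549965

0.1550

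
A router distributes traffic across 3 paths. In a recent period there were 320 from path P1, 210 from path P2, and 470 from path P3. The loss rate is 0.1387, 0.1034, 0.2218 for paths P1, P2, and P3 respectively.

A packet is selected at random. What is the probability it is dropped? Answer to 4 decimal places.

Total: 320 + 210 + 470 = 1000.
P(P1) = 320/1000 = 0.32. P(P2) = 210/1000 = 0.21. P(P3) = 470/1000 = 0.47.
Using total probability over the partition,
P(L) = P(L|P1)·P(P1) + P(L|P2)·P(P2) + P(L|P3)·P(P3)
      = 0.1387·0.32 + 0.1034·0.21 + 0.2218·0.47
      = 0.044384 + 0.021714 + 0.104246 = 0.170344

P(L) ≈ 0.1703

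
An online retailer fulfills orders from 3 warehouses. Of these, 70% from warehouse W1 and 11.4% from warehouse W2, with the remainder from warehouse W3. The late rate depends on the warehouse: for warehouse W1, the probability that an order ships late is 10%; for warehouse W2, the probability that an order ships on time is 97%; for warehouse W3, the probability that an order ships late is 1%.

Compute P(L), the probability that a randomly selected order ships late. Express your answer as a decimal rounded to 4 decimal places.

P(W3) = 1 − (0.7 + 0.114) = 0.186.
P(L|W2) = 1 − 0.97 = 0.03.
P(L) = P(L|W1)·P(W1) + P(L|W2)·P(W2) + P(L|W3)·P(W3)
      = 0.1·0.7 + 0.03·0.114 + 0.01·0.186
      = 0.07 + 0.00342 + 0.00186 = 0.07528

P(L) ≈ 0.0753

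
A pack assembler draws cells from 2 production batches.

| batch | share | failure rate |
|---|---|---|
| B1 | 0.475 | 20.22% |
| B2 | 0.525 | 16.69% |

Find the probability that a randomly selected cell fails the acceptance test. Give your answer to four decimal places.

P(F) = P(F|B1)·P(B1) + P(F|B2)·P(B2)
      = 0.2022·0.475 + 0.1669·0.525
      = 0.096045 + 0.0876225 = 0.1836675

0.1837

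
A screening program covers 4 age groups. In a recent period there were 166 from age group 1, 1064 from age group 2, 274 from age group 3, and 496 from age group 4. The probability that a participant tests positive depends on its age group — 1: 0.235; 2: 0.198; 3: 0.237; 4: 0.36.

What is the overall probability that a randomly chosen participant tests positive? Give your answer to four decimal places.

P(T) ≈ 0.2466

Total: 166 + 1064 + 274 + 496 = 2000.
P(1) = 166/2000 = 0.083. P(2) = 1064/2000 = 0.532. P(3) = 274/2000 = 0.137. P(4) = 496/2000 = 0.248.
Using total probability over the partition,
P(T) = P(T|1)·P(1) + P(T|2)·P(2) + P(T|3)·P(3) + P(T|4)·P(4)
      = 0.235·0.083 + 0.198·0.532 + 0.237·0.137 + 0.36·0.248
      = 0.019505 + 0.105336 + 0.032469 + 0.08928 = 0.24659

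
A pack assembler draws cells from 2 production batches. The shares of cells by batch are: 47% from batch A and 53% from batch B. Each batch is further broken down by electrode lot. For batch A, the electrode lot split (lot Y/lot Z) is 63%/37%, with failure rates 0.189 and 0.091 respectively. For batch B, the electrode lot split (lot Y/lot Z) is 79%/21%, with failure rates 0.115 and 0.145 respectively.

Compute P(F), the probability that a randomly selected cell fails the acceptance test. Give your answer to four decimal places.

0.1361

P(F|A) = 0.63·0.189 + 0.37·0.091 = 0.11907 + 0.03367 = 0.15274
P(F|B) = 0.79·0.115 + 0.21·0.145 = 0.09085 + 0.03045 = 0.1213
Then overall,
P(F) = 0.47·0.15274 + 0.53·0.1213
      = 0.0717878 + 0.064289 = 0.1360768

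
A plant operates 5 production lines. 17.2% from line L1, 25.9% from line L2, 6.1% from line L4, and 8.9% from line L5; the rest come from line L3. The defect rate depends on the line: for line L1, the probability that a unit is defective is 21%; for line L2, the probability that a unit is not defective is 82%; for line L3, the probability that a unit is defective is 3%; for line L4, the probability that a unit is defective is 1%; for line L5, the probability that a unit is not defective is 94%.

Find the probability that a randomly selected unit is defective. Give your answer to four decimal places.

P(D) ≈ 0.1013

P(L3) = 1 − (0.172 + 0.259 + 0.061 + 0.089) = 0.419.
P(D|L2) = 1 − 0.82 = 0.18.
P(D|L5) = 1 − 0.94 = 0.06.
P(D) = P(D|L1)·P(L1) + P(D|L2)·P(L2) + P(D|L3)·P(L3) + P(D|L4)·P(L4) + P(D|L5)·P(L5)
      = 0.21·0.172 + 0.18·0.259 + 0.03·0.419 + 0.01·0.061 + 0.06·0.089
      = 0.03612 + 0.04662 + 0.01257 + 0.00061 + 0.00534 = 0.10126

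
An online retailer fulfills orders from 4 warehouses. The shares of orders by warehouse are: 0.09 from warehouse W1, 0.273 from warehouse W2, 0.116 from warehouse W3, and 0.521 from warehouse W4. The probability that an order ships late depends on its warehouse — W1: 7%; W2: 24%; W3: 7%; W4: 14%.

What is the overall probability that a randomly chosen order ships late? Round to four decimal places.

By the law of total probability,
P(L) = P(L|W1)·P(W1) + P(L|W2)·P(W2) + P(L|W3)·P(W3) + P(L|W4)·P(W4)
      = 0.07·0.09 + 0.24·0.273 + 0.07·0.116 + 0.14·0.521
      = 0.0063 + 0.06552 + 0.00812 + 0.07294 = 0.15288

P(L) ≈ 0.1529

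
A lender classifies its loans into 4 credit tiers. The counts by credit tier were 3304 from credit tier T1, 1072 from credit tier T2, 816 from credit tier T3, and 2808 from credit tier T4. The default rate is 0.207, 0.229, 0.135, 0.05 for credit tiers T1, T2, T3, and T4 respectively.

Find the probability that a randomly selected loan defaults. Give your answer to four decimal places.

P(D) ≈ 0.1475

Total: 3304 + 1072 + 816 + 2808 = 8000.
P(T1) = 3304/8000 = 0.413. P(T2) = 1072/8000 = 0.134. P(T3) = 816/8000 = 0.102. P(T4) = 2808/8000 = 0.351.
By the law of total probability,
P(D) = P(D|T1)·P(T1) + P(D|T2)·P(T2) + P(D|T3)·P(T3) + P(D|T4)·P(T4)
      = 0.207·0.413 + 0.229·0.134 + 0.135·0.102 + 0.05·0.351
      = 0.085491 + 0.030686 + 0.01377 + 0.01755 = 0.147497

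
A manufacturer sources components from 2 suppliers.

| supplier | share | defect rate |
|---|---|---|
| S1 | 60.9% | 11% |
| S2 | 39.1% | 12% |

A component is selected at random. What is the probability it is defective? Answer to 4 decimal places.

By the law of total probability,
P(D) = P(D|S1)·P(S1) + P(D|S2)·P(S2)
      = 0.11·0.609 + 0.12·0.391
      = 0.06699 + 0.04692 = 0.11391

P(D) ≈ 0.1139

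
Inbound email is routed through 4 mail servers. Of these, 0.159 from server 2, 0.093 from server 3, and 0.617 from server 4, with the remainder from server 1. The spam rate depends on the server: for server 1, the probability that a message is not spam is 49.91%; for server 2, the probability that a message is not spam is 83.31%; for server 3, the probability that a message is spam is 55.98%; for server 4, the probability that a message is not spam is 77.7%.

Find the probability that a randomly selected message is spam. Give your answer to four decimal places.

0.2818

P(1) = 1 − (0.159 + 0.093 + 0.617) = 0.131.
P(S|1) = 1 − 0.4991 = 0.5009.
P(S|2) = 1 − 0.8331 = 0.1669.
P(S|4) = 1 − 0.777 = 0.223.
Using total probability over the partition,
P(S) = P(S|1)·P(1) + P(S|2)·P(2) + P(S|3)·P(3) + P(S|4)·P(4)
      = 0.5009·0.131 + 0.1669·0.159 + 0.5598·0.093 + 0.223·0.617
      = 0.0656179 + 0.0265371 + 0.0520614 + 0.137591 = 0.2818074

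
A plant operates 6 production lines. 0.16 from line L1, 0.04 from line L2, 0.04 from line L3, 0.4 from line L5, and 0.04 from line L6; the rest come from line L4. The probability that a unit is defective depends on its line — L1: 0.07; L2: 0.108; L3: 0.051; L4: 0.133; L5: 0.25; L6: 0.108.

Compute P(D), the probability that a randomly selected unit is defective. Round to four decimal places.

P(L4) = 1 − (0.16 + 0.04 + 0.04 + 0.4 + 0.04) = 0.32.
Using total probability over the partition,
P(D) = P(D|L1)·P(L1) + P(D|L2)·P(L2) + P(D|L3)·P(L3) + P(D|L4)·P(L4) + P(D|L5)·P(L5) + P(D|L6)·P(L6)
      = 0.07·0.16 + 0.108·0.04 + 0.051·0.04 + 0.133·0.32 + 0.25·0.4 + 0.108·0.04
      = 0.0112 + 0.00432 + 0.00204 + 0.04256 + 0.1 + 0.00432 = 0.16444

P(D) ≈ 0.1644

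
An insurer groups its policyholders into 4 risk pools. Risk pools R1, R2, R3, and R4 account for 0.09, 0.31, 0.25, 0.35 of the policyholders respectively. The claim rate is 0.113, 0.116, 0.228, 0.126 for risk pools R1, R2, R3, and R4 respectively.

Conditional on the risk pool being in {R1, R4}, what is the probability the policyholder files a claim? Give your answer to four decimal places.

P(C|S) ≈ 0.1233

Let S = {R1, R4}.
P(S) = 0.09 + 0.35 = 0.44.
P(C ∩ S) = 0.113·0.09 + 0.126·0.35 = 0.01017 + 0.0441 = 0.05427.
P(C | S) = 0.05427 / 0.44 = 0.123341…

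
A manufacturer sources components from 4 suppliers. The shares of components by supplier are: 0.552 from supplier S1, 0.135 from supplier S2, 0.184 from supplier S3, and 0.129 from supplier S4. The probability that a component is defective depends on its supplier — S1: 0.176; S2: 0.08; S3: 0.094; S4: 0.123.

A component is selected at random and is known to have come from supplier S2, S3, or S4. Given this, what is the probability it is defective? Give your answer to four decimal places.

Let S = {S2, S3, S4}.
P(S) = 0.135 + 0.184 + 0.129 = 0.448.
P(D ∩ S) = 0.08·0.135 + 0.094·0.184 + 0.123·0.129 = 0.0108 + 0.017296 + 0.015867 = 0.043963.
P(D | S) = 0.043963 / 0.448 = 0.098132…

P(D|S) ≈ 0.0981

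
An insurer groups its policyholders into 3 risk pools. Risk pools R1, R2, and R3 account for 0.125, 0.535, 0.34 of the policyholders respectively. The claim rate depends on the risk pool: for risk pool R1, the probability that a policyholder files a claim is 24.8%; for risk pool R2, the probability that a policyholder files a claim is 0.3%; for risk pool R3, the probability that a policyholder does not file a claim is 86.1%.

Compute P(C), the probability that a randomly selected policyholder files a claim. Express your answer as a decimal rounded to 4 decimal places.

P(C|R3) = 1 − 0.861 = 0.139.
P(C) = P(C|R1)·P(R1) + P(C|R2)·P(R2) + P(C|R3)·P(R3)
      = 0.248·0.125 + 0.003·0.535 + 0.139·0.34
      = 0.031 + 0.001605 + 0.04726 = 0.079865

0.0799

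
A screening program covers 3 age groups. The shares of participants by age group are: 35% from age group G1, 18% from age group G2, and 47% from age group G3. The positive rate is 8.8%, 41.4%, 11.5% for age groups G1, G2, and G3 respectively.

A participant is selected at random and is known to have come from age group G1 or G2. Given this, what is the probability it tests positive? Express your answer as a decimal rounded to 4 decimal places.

P(T|S) ≈ 0.1987

Let S = {G1, G2}.
P(S) = 0.35 + 0.18 = 0.53.
P(T ∩ S) = 0.088·0.35 + 0.414·0.18 = 0.0308 + 0.07452 = 0.10532.
P(T | S) = 0.10532 / 0.53 = 0.198717…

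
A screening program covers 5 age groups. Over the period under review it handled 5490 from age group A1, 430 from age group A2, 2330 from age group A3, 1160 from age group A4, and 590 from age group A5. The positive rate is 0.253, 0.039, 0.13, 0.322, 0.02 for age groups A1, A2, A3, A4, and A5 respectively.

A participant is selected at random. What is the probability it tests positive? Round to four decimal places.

Total: 5490 + 430 + 2330 + 1160 + 590 = 10000.
P(A1) = 5490/10000 = 0.549. P(A2) = 430/10000 = 0.043. P(A3) = 2330/10000 = 0.233. P(A4) = 1160/10000 = 0.116. P(A5) = 590/10000 = 0.059.
P(T) = P(T|A1)·P(A1) + P(T|A2)·P(A2) + P(T|A3)·P(A3) + P(T|A4)·P(A4) + P(T|A5)·P(A5)
      = 0.253·0.549 + 0.039·0.043 + 0.13·0.233 + 0.322·0.116 + 0.02·0.059
      = 0.138897 + 0.001677 + 0.03029 + 0.037352 + 0.00118 = 0.209396

0.2094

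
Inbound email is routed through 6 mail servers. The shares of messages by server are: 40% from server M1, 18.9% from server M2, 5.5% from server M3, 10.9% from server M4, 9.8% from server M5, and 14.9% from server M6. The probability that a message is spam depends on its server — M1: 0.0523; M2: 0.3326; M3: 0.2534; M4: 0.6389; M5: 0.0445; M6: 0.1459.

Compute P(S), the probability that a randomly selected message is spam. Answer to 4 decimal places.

By the law of total probability,
P(S) = P(S|M1)·P(M1) + P(S|M2)·P(M2) + P(S|M3)·P(M3) + P(S|M4)·P(M4) + P(S|M5)·P(M5) + P(S|M6)·P(M6)
      = 0.0523·0.4 + 0.3326·0.189 + 0.2534·0.055 + 0.6389·0.109 + 0.0445·0.098 + 0.1459·0.149
      = 0.02092 + 0.0628614 + 0.013937 + 0.0696401 + 0.004361 + 0.0217391 = 0.1934586

0.1935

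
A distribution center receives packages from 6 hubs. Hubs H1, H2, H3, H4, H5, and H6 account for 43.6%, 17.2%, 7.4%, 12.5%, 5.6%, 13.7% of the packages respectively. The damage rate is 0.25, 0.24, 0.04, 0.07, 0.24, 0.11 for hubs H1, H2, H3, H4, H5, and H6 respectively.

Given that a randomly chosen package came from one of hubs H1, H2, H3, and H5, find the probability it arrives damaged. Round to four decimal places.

Let S = {H1, H2, H3, H5}.
P(S) = 0.436 + 0.172 + 0.074 + 0.056 = 0.738.
P(D ∩ S) = 0.25·0.436 + 0.24·0.172 + 0.04·0.074 + 0.24·0.056 = 0.109 + 0.04128 + 0.00296 + 0.01344 = 0.16668.
P(D | S) = 0.16668 / 0.738 = 0.225854…

P(D|S) ≈ 0.2259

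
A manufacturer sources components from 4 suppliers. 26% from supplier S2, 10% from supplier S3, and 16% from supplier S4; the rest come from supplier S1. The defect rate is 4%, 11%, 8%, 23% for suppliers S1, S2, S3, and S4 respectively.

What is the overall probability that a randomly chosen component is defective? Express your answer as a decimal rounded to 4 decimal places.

0.0926

P(S1) = 1 − (0.26 + 0.1 + 0.16) = 0.48.
P(D) = P(D|S1)·P(S1) + P(D|S2)·P(S2) + P(D|S3)·P(S3) + P(D|S4)·P(S4)
      = 0.04·0.48 + 0.11·0.26 + 0.08·0.1 + 0.23·0.16
      = 0.0192 + 0.0286 + 0.008 + 0.0368 = 0.0926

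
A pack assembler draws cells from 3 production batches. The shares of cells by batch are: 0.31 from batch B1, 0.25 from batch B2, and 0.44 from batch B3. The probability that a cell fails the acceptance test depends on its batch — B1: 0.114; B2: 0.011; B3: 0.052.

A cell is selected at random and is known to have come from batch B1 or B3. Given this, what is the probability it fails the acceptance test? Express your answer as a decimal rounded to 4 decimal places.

P(F|S) ≈ 0.0776

Let S = {B1, B3}.
P(S) = 0.31 + 0.44 = 0.75.
P(F ∩ S) = 0.114·0.31 + 0.052·0.44 = 0.03534 + 0.02288 = 0.05822.
P(F | S) = 0.05822 / 0.75 = 0.077627…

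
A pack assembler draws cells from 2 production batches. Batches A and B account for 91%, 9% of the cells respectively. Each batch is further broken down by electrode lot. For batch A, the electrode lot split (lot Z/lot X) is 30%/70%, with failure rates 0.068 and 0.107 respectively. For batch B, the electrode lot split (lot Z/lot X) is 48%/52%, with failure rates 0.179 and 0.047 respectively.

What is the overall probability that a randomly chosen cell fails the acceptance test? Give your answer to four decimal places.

P(F|A) = 0.3·0.068 + 0.7·0.107 = 0.0204 + 0.0749 = 0.0953
P(F|B) = 0.48·0.179 + 0.52·0.047 = 0.08592 + 0.02444 = 0.11036
Then overall,
P(F) = 0.91·0.0953 + 0.09·0.11036
      = 0.086723 + 0.0099324 = 0.0966554

P(F) ≈ 0.0967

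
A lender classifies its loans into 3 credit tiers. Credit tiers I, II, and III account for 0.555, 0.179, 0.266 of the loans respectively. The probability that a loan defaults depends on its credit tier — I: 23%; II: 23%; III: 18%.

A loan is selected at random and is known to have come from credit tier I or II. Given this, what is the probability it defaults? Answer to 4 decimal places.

0.2300

Let S = {I, II}.
P(S) = 0.555 + 0.179 = 0.734.
P(D ∩ S) = 0.23·0.555 + 0.23·0.179 = 0.12765 + 0.04117 = 0.16882.
P(D | S) = 0.16882 / 0.734 = 0.230000…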